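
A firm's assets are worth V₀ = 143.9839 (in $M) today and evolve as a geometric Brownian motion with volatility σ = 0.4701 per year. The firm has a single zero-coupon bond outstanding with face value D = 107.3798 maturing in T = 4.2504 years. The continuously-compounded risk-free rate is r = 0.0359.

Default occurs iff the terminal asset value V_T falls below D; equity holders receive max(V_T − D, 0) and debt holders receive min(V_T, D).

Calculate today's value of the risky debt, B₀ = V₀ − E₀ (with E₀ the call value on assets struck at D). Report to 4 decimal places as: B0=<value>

B0=70.0153

Apply the equity-as-call identities (strike 107.3798, horizon 4.2504 years):
d₁ = [ln(V₀/D) + (r + σ²/2)T] / (σ√T)
   = [ln(143.9839/107.3798) + (0.0359 + 0.5·0.4701²)·4.2504] / (0.4701·√4.2504)
   = [0.293329 + 0.622246] / 0.969182 = 0.944689
d₂ = d₁ − σ√T = 0.944689 − 0.969182 = -0.024493
N(d₁) = 0.827591,  N(d₂) = 0.490230,  e^(−rT) = 0.858482
E₀ = V₀·N(d₁) − D·e^(−rT)·N(d₂)
   = 143.9839·0.827591 − 107.3798·0.858482·0.490230 = 73.968629
B₀ = V₀ − E₀ = 143.9839 − 73.968629 = 70.015271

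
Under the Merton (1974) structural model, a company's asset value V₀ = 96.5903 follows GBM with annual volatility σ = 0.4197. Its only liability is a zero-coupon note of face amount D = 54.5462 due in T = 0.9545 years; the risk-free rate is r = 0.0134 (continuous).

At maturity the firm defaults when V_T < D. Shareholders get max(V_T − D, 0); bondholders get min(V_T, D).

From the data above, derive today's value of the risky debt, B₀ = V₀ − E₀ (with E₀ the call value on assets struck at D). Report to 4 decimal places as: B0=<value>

Equity is a call on the firm's assets struck at D = 54.5462:
d₁ = [ln(V₀/D) + (r + σ²/2)T] / (σ√T)
   = [ln(96.5903/54.5462) + (0.0134 + 0.5·0.4197²)·0.9545] / (0.4197·√0.9545)
   = [0.571430 + 0.096857] / 0.410041 = 1.629807
d₂ = d₁ − σ√T = 1.629807 − 0.410041 = 1.219767
N(d₁) = 0.948429,  N(d₂) = 0.888723,  e^(−rT) = 0.987291
E₀ = V₀·N(d₁) − D·e^(−rT)·N(d₂)
   = 96.5903·0.948429 − 54.5462·0.987291·0.888723 = 43.748631
B₀ = V₀ − E₀ = 96.5903 − 43.748631 = 52.841669

B0=52.8417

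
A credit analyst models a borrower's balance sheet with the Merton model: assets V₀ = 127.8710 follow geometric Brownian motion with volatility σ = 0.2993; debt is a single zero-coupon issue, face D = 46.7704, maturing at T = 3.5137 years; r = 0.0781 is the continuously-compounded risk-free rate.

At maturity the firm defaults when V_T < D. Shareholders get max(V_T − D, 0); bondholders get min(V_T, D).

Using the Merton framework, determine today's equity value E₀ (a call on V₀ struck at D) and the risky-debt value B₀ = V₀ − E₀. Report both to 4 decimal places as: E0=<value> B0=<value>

Apply the equity-as-call identities (strike 46.7704, horizon 3.5137 years):
d₁ = [ln(V₀/D) + (r + σ²/2)T] / (σ√T)
   = [ln(127.8710/46.7704) + (0.0781 + 0.5·0.2993²)·3.5137] / (0.2993·√3.5137)
   = [1.005771 + 0.431799] / 0.561034 = 2.562360
d₂ = d₁ − σ√T = 2.562360 − 0.561034 = 2.001327
N(d₁) = 0.994802,  N(d₂) = 0.977321,  e^(−rT) = 0.760013
E₀ = V₀·N(d₁) − D·e^(−rT)·N(d₂)
   = 127.8710·0.994802 − 46.7704·0.760013·0.977321 = 92.466337
B₀ = V₀ − E₀ = 127.8710 − 92.466337 = 35.404663

E0=92.4663 B0=35.4047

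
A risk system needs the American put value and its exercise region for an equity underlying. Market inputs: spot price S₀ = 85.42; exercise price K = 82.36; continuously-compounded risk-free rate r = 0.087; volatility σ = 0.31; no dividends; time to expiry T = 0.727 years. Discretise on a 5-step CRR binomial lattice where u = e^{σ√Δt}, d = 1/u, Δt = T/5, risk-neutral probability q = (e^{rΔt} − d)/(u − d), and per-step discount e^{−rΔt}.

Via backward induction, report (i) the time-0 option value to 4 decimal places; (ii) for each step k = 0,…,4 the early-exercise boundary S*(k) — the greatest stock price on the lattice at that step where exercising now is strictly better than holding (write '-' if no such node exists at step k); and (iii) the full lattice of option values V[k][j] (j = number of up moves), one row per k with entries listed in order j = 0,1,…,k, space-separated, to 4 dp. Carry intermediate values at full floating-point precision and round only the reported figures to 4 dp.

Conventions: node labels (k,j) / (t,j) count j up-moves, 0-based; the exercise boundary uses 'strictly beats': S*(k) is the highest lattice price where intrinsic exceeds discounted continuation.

price = 5.8082
boundary = - - - 59.9169 67.4351
tree:
5.8082
9.5108 2.5885
14.9872 4.7712 0.6702
22.4431 8.5837 1.4266 0.0000
29.1231 14.9249 3.0366 0.0000 0.0000
35.0584 22.4431 6.4633 0.0000 0.0000 0.0000

params: Δt=0.14540 u=1.12548 d=0.88851 q=0.52420 e^(-rΔt)=0.98743
t_5 payoffs: 35.0584 22.4431 6.4633 0.0000 0.0000 0.0000
t_4: node(4,0) S=53.2369 payoff=29.1231 vs cont=28.0878 → 29.1231 [stop]  node(4,1) S=67.4351 payoff=14.9249 vs cont=13.8896 → 14.9249 [stop]  node(4,2) S=85.4200 payoff=0.0000 vs cont=3.0366 → 3.0366 [wait]  node(4,3) S=108.2014 payoff=0.0000 vs cont=0.0000 → 0.0000 [wait]  node(4,4) S=137.0587 payoff=0.0000 vs cont=0.0000 → 0.0000 [wait]  ⇒ S*(4)=67.4351
t_3: node(3,0) S=59.9169 payoff=22.4431 vs cont=21.4078 → 22.4431 [stop]  node(3,1) S=75.8967 payoff=6.4633 vs cont=8.5837 → 8.5837 [wait]  node(3,2) S=96.1383 payoff=0.0000 vs cont=1.4266 → 1.4266 [wait]  node(3,3) S=121.7783 payoff=0.0000 vs cont=0.0000 → 0.0000 [wait]  ⇒ S*(3)=59.9169
t_2: node(2,0) S=67.4351 payoff=14.9249 vs cont=14.9872 → 14.9872 [wait]  node(2,1) S=85.4200 payoff=0.0000 vs cont=4.7712 → 4.7712 [wait]  node(2,2) S=108.2014 payoff=0.0000 vs cont=0.6702 → 0.6702 [wait]  ⇒ S*(2)=-
t_1: node(1,0) S=75.8967 payoff=6.4633 vs cont=9.5108 → 9.5108 [wait]  node(1,1) S=96.1383 payoff=0.0000 vs cont=2.5885 → 2.5885 [wait]  ⇒ S*(1)=-
t_0: node(0,0) S=85.4200 payoff=0.0000 vs cont=5.8082 → 5.8082 [wait]  ⇒ S*(0)=-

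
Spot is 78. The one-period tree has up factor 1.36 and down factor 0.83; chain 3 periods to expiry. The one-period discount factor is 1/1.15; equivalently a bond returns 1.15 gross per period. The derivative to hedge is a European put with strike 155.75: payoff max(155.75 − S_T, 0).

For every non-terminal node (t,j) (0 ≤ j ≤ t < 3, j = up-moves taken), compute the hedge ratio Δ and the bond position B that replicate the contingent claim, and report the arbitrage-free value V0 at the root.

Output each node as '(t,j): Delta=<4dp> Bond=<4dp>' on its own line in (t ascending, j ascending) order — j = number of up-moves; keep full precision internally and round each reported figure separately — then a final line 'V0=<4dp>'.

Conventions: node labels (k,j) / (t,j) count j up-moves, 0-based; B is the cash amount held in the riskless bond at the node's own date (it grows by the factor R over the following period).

(0,0): Delta=-0.7303 Bond=87.2224
(1,0): Delta=-1.0000 Bond=117.7694
(1,1): Delta=-0.6222 Bond=88.8453
(2,0): Delta=-1.0000 Bond=135.4348
(2,1): Delta=-1.0000 Bond=135.4348
(2,2): Delta=-0.4709 Bond=80.3435
V0=30.2629

Under the risk-neutral measure, an up-move has probability p* = (R−d)/(u−d) = 0.6038 and values discount at R = 1.15.
Payoffs at expiry: V(3,0)=111.1506, V(3,1)=82.6715, V(3,2)=36.0069, V(3,3)=0.0000
(2,0): S=53.7342. Δ = (V_up−V_dn)/(S_up−S_dn) = (82.6715−111.1506)/(73.0785−44.5994) = -1.0000. V = [p*·82.6715 + (1−p*)·111.1506]/1.15 = 81.7006. B = V − Δ·S = 135.4348.
(2,1): S=88.0464. Δ = (V_up−V_dn)/(S_up−S_dn) = (36.0069−82.6715)/(119.7431−73.0785) = -1.0000. V = [p*·36.0069 + (1−p*)·82.6715]/1.15 = 47.3884. B = V − Δ·S = 135.4348.
(2,2): S=144.2688. Δ = (V_up−V_dn)/(S_up−S_dn) = (0.0000−36.0069)/(196.2056−119.7431) = -0.4709. V = [p*·0.0000 + (1−p*)·36.0069]/1.15 = 12.4060. B = V − Δ·S = 80.3435.
(1,0): S=64.7400. Δ = (V_up−V_dn)/(S_up−S_dn) = (47.3884−81.7006)/(88.0464−53.7342) = -1.0000. V = [p*·47.3884 + (1−p*)·81.7006]/1.15 = 53.0294. B = V − Δ·S = 117.7694.
(1,1): S=106.0800. Δ = (V_up−V_dn)/(S_up−S_dn) = (12.4060−47.3884)/(144.2688−88.0464) = -0.6222. V = [p*·12.4060 + (1−p*)·47.3884]/1.15 = 22.8408. B = V − Δ·S = 88.8453.
(0,0): S=78.0000. Δ = (V_up−V_dn)/(S_up−S_dn) = (22.8408−53.0294)/(106.0800−64.7400) = -0.7303. V = [p*·22.8408 + (1−p*)·53.0294]/1.15 = 30.2629. B = V − Δ·S = 87.2224.
As a check, the time-0 holding Δ(0,0)·S0 + B(0,0) comes to 30.2629 — exactly V0.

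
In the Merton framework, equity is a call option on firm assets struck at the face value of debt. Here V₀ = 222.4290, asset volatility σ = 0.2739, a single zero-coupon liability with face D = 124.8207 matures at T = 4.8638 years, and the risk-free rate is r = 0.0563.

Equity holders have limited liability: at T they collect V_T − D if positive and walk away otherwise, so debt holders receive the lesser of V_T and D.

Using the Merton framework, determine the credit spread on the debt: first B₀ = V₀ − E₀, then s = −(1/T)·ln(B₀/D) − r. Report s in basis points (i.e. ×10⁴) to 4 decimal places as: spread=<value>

Apply the equity-as-call identities (strike 124.8207, horizon 4.8638 years):
d₁ = [ln(V₀/D) + (r + σ²/2)T] / (σ√T)
   = [ln(222.4290/124.8207) + (0.0563 + 0.5·0.2739²)·4.8638] / (0.2739·√4.8638)
   = [0.577730 + 0.456276] / 0.604060 = 1.711761
d₂ = d₁ − σ√T = 1.711761 − 0.604060 = 1.107701
N(d₁) = 0.956530,  N(d₂) = 0.866004,  e^(−rT) = 0.760460
E₀ = V₀·N(d₁) − D·e^(−rT)·N(d₂)
   = 222.4290·0.956530 − 124.8207·0.760460·0.866004 = 130.557796
B₀ = V₀ − E₀ = 222.4290 − 130.557796 = 91.871204
spread = −(1/T)·ln(B₀/D) − r = −(1/4.8638)·ln(91.871204/124.8207) − 0.0563 = 0.00671465
in basis points: 0.00671465 × 10⁴ = 67.1465 bp

spread=67.1465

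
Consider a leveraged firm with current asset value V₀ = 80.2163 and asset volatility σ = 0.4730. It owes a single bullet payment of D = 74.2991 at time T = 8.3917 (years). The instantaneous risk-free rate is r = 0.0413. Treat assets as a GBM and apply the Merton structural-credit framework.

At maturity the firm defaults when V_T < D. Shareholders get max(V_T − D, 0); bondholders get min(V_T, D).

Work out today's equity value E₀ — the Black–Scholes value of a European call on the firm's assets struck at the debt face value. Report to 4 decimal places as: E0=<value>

E0=48.8071

Work the structural quantities from V₀ = 80.2163 against face 74.2991:
d₁ = [ln(V₀/D) + (r + σ²/2)T] / (σ√T)
   = [ln(80.2163/74.2991) + (0.0413 + 0.5·0.4730²)·8.3917] / (0.4730·√8.3917)
   = [0.076628 + 1.285311] / 1.370207 = 0.993966
d₂ = d₁ − σ√T = 0.993966 − 1.370207 = -0.376241
N(d₁) = 0.839880,  N(d₂) = 0.353369,  e^(−rT) = 0.707104
E₀ = V₀·N(d₁) − D·e^(−rT)·N(d₂)
   = 80.2163·0.839880 − 74.2991·0.707104·0.353369 = 48.807072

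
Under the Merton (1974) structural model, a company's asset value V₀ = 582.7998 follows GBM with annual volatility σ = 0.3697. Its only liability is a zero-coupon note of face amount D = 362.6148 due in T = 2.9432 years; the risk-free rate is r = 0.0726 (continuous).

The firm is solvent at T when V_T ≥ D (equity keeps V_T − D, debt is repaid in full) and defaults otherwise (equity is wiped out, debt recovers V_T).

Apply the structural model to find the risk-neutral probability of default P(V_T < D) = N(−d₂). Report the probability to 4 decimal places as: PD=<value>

PD=0.2213

With assets at 582.7998 and a single debt payment of 362.6148 at 2.9432 years:
d₁ = [ln(V₀/D) + (r + σ²/2)T] / (σ√T)
   = [ln(582.7998/362.6148) + (0.0726 + 0.5·0.3697²)·2.9432] / (0.3697·√2.9432)
   = [0.474503 + 0.414812] / 0.634248 = 1.402155
d₂ = d₁ − σ√T = 1.402155 − 0.634248 = 0.767907
risk-neutral PD = N(−d₂) = N(-0.767907) = 0.221271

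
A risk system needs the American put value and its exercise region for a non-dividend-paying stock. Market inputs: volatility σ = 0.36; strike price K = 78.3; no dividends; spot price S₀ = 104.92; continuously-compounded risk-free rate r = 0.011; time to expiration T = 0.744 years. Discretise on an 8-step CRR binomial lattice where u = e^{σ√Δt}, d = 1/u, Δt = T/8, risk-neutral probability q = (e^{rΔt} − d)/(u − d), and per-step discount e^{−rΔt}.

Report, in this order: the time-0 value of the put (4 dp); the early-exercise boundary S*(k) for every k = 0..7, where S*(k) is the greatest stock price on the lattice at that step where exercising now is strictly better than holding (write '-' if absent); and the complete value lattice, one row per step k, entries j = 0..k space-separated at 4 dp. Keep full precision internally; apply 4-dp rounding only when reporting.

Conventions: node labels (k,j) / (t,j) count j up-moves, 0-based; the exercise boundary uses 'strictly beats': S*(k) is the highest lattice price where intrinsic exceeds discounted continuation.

price = 2.5471
boundary = - - - - - - 54.2980 60.5986
tree:
2.5471
3.9843 0.9782
6.0998 1.6755 0.2164
9.0967 2.8300 0.4144 0.0000
13.1332 4.6946 0.7936 0.0000 0.0000
18.2082 7.6022 1.5196 0.0000 0.0000 0.0000
24.0020 11.9007 2.9099 0.0000 0.0000 0.0000 0.0000
29.6476 17.7014 5.5720 0.0000 0.0000 0.0000 0.0000 0.0000
34.7061 24.0020 10.6696 0.0000 0.0000 0.0000 0.0000 0.0000 0.0000

Δt=0.09300, u=1.11604, d=0.89603, q=0.47723, disc=e^(-rΔt)=0.99898
k=8 terminal: V=max(K-S,0) → 34.7061 24.0020 10.6696 0.0000 0.0000 0.0000 0.0000 0.0000 0.0000
k=7: j=0 S=48.6524 intr=29.6476 cont=29.5675 V=29.6476[EX]; j=1 S=60.5986 intr=17.7014 cont=17.6213 V=17.7014[EX]; j=2 S=75.4781 intr=2.8219 cont=5.5720 V=5.5720[hold]; j=3 S=94.0111 intr=0.0000 cont=0.0000 V=0.0000[hold]; j=4 S=117.0947 intr=0.0000 cont=0.0000 V=0.0000[hold]; j=5 S=145.8464 intr=0.0000 cont=0.0000 V=0.0000[hold]; j=6 S=181.6577 intr=0.0000 cont=0.0000 V=0.0000[hold]; j=7 S=226.2623 intr=0.0000 cont=0.0000 V=0.0000[hold]  S*(7)=60.5986
k=6: j=0 S=54.2980 intr=24.0020 cont=23.9220 V=24.0020[EX]; j=1 S=67.6304 intr=10.6696 cont=11.9007 V=11.9007[hold]; j=2 S=84.2364 intr=0.0000 cont=2.9099 V=2.9099[hold]; j=3 S=104.9200 intr=0.0000 cont=0.0000 V=0.0000[hold]; j=4 S=130.6822 intr=0.0000 cont=0.0000 V=0.0000[hold]; j=5 S=162.7702 intr=0.0000 cont=0.0000 V=0.0000[hold]; j=6 S=202.7370 intr=0.0000 cont=0.0000 V=0.0000[hold]  S*(6)=54.2980
k=5: j=0 S=60.5986 intr=17.7014 cont=18.2082 V=18.2082[hold]; j=1 S=75.4781 intr=2.8219 cont=7.6022 V=7.6022[hold]; j=2 S=94.0111 intr=0.0000 cont=1.5196 V=1.5196[hold]; j=3 S=117.0947 intr=0.0000 cont=0.0000 V=0.0000[hold]; j=4 S=145.8464 intr=0.0000 cont=0.0000 V=0.0000[hold]; j=5 S=181.6577 intr=0.0000 cont=0.0000 V=0.0000[hold]  S*(5)=-
k=4: j=0 S=67.6304 intr=10.6696 cont=13.1332 V=13.1332[hold]; j=1 S=84.2364 intr=0.0000 cont=4.6946 V=4.6946[hold]; j=2 S=104.9200 intr=0.0000 cont=0.7936 V=0.7936[hold]; j=3 S=130.6822 intr=0.0000 cont=0.0000 V=0.0000[hold]; j=4 S=162.7702 intr=0.0000 cont=0.0000 V=0.0000[hold]  S*(4)=-
k=3: j=0 S=75.4781 intr=2.8219 cont=9.0967 V=9.0967[hold]; j=1 S=94.0111 intr=0.0000 cont=2.8300 V=2.8300[hold]; j=2 S=117.0947 intr=0.0000 cont=0.4144 V=0.4144[hold]; j=3 S=145.8464 intr=0.0000 cont=0.0000 V=0.0000[hold]  S*(3)=-
k=2: j=0 S=84.2364 intr=0.0000 cont=6.0998 V=6.0998[hold]; j=1 S=104.9200 intr=0.0000 cont=1.6755 V=1.6755[hold]; j=2 S=130.6822 intr=0.0000 cont=0.2164 V=0.2164[hold]  S*(2)=-
k=1: j=0 S=94.0111 intr=0.0000 cont=3.9843 V=3.9843[hold]; j=1 S=117.0947 intr=0.0000 cont=0.9782 V=0.9782[hold]  S*(1)=-
k=0: j=0 S=104.9200 intr=0.0000 cont=2.5471 V=2.5471[hold]  S*(0)=-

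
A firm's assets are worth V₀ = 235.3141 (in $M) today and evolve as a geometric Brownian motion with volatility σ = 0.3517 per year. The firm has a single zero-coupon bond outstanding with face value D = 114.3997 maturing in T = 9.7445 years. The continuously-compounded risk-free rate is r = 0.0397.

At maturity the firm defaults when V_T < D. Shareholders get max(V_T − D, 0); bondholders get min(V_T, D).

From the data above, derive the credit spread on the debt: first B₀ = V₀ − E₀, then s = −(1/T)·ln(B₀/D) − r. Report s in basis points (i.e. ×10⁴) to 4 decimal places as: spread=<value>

Apply the equity-as-call identities (strike 114.3997, horizon 9.7445 years):
d₁ = [ln(V₀/D) + (r + σ²/2)T] / (σ√T)
   = [ln(235.3141/114.3997) + (0.0397 + 0.5·0.3517²)·9.7445] / (0.3517·√9.7445)
   = [0.721223 + 0.989519] / 1.097873 = 1.558233
d₂ = d₁ − σ√T = 1.558233 − 1.097873 = 0.460360
N(d₁) = 0.940411,  N(d₂) = 0.677371,  e^(−rT) = 0.679188
E₀ = V₀·N(d₁) − D·e^(−rT)·N(d₂)
   = 235.3141·0.940411 − 114.3997·0.679188·0.677371 = 168.660943
B₀ = V₀ − E₀ = 235.3141 − 168.660943 = 66.653157
spread = −(1/T)·ln(B₀/D) − r = −(1/9.7445)·ln(66.653157/114.3997) − 0.0397 = 0.01573599
in basis points: 0.01573599 × 10⁴ = 157.3599 bp

spread=157.3599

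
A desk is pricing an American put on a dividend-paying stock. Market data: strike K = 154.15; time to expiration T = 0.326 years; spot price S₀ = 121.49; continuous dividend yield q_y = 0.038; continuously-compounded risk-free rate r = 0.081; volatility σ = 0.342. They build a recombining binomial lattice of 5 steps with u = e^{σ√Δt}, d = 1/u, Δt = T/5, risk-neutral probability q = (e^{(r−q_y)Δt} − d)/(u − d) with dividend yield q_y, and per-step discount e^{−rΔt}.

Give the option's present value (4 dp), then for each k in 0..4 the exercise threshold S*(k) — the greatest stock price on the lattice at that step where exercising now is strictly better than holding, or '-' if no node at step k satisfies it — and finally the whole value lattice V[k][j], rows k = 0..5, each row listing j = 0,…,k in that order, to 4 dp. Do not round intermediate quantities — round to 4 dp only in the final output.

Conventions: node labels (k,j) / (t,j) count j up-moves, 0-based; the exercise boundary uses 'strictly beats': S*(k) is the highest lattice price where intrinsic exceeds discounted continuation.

price = 32.9163
boundary = - 111.3307 121.4900 111.3307 121.4900
tree:
32.9163
42.8193 23.1350
52.1291 32.6600 13.6356
60.6604 42.8193 21.7673 5.4605
68.4783 52.1291 32.6600 10.8537 0.0000
75.6424 60.6604 42.8193 21.5736 0.0000 0.0000

params: Δt=0.06520 u=1.09125 d=0.91638 q=0.49424 e^(-rΔt)=0.99473
t_5 payoffs: 75.6424 60.6604 42.8193 21.5736 0.0000 0.0000
t_4: node(4,0) S=85.6717 payoff=68.4783 vs cont=67.8783 → 68.4783 [stop]  node(4,1) S=102.0209 payoff=52.1291 vs cont=51.5696 → 52.1291 [stop]  node(4,2) S=121.4900 payoff=32.6600 vs cont=32.1487 → 32.6600 [stop]  node(4,3) S=144.6745 payoff=9.4755 vs cont=10.8537 → 10.8537 [wait]  node(4,4) S=172.2834 payoff=0.0000 vs cont=0.0000 → 0.0000 [wait]  ⇒ S*(4)=121.4900
t_3: node(3,0) S=93.4896 payoff=60.6604 vs cont=60.0798 → 60.6604 [stop]  node(3,1) S=111.3307 payoff=42.8193 vs cont=42.2829 → 42.8193 [stop]  node(3,2) S=132.5764 payoff=21.5736 vs cont=21.7673 → 21.7673 [wait]  node(3,3) S=157.8766 payoff=0.0000 vs cont=5.4605 → 5.4605 [wait]  ⇒ S*(3)=111.3307
t_2: node(2,0) S=102.0209 payoff=52.1291 vs cont=51.5696 → 52.1291 [stop]  node(2,1) S=121.4900 payoff=32.6600 vs cont=32.2439 → 32.6600 [stop]  node(2,2) S=144.6745 payoff=9.4755 vs cont=13.6356 → 13.6356 [wait]  ⇒ S*(2)=121.4900
t_1: node(1,0) S=111.3307 payoff=42.8193 vs cont=42.2829 → 42.8193 [stop]  node(1,1) S=132.5764 payoff=21.5736 vs cont=23.1350 → 23.1350 [wait]  ⇒ S*(1)=111.3307
t_0: node(0,0) S=121.4900 payoff=32.6600 vs cont=32.9163 → 32.9163 [wait]  ⇒ S*(0)=-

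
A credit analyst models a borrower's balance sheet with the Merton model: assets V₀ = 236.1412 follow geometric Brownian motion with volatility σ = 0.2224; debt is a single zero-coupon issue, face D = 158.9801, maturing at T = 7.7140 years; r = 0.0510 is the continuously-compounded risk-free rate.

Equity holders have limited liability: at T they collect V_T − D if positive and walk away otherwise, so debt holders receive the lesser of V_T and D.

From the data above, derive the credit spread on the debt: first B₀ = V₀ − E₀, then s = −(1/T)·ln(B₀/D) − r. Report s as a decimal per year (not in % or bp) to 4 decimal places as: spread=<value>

With assets at 236.1412 and a single debt payment of 158.9801 at 7.7140 years:
d₁ = [ln(V₀/D) + (r + σ²/2)T] / (σ√T)
   = [ln(236.1412/158.9801) + (0.0510 + 0.5·0.2224²)·7.7140] / (0.2224·√7.7140)
   = [0.395651 + 0.584188] / 0.617696 = 1.586281
d₂ = d₁ − σ√T = 1.586281 − 0.617696 = 0.968585
N(d₁) = 0.943662,  N(d₂) = 0.833624,  e^(−rT) = 0.674749
E₀ = V₀·N(d₁) − D·e^(−rT)·N(d₂)
   = 236.1412·0.943662 − 158.9801·0.674749·0.833624 = 133.413256
B₀ = V₀ − E₀ = 236.1412 − 133.413256 = 102.727944
spread = −(1/T)·ln(B₀/D) − r = −(1/7.7140)·ln(102.727944/158.9801) − 0.0510 = 0.00561069

spread=0.0056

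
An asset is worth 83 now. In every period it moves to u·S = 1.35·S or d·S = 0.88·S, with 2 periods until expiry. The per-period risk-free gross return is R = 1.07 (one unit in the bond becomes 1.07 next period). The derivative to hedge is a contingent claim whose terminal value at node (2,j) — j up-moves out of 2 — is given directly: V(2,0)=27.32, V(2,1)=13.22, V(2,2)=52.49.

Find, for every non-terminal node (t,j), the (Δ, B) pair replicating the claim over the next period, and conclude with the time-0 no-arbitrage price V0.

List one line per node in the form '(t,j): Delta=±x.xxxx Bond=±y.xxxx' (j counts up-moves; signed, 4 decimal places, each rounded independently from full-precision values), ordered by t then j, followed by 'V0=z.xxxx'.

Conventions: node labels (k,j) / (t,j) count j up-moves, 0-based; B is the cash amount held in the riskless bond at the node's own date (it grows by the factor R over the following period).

No-arbitrage ⇒ martingale measure with p* = (R−d)/(u−d) = 0.4043.
Expiry values: V(2,0)=27.3200, V(2,1)=13.2200, V(2,2)=52.4900
(1,0): S=73.0400. Δ = (V_up−V_dn)/(S_up−S_dn) = (13.2200−27.3200)/(98.6040−64.2752) = -0.4107. V = [p*·13.2200 + (1−p*)·27.3200]/1.07 = 20.2056. B = V − Δ·S = 50.2056.
(1,1): S=112.0500. Δ = (V_up−V_dn)/(S_up−S_dn) = (52.4900−13.2200)/(151.2675−98.6040) = 0.7457. V = [p*·52.4900 + (1−p*)·13.2200]/1.07 = 27.1917. B = V − Δ·S = -56.3615.
(0,0): S=83.0000. Δ = (V_up−V_dn)/(S_up−S_dn) = (27.1917−20.2056)/(112.0500−73.0400) = 0.1791. V = [p*·27.1917 + (1−p*)·20.2056]/1.07 = 21.5231. B = V − Δ·S = 6.6591.
Sanity check at the root: Δ(0,0)·S0 + B(0,0) reproduces V0 = 21.5231.

(0,0): Delta=0.1791 Bond=6.6591
(1,0): Delta=-0.4107 Bond=50.2056
(1,1): Delta=0.7457 Bond=-56.3615
V0=21.5231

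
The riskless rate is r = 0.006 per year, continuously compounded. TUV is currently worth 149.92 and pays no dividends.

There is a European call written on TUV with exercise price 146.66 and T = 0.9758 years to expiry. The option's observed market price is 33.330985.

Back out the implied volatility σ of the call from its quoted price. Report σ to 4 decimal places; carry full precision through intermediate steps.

sigma = 0.5424

At σ = 0.5424 the Black–Scholes value reproduces the quote:
σ√T = 0.5424·√0.9758 = 0.535797
d₁ = (ln(S/K) + (r+σ²/2)T) / (σ√T) = (ln(149.92/146.66) + (0.006+0.5424²/2)·0.9758) / 0.535797 = (0.021985 + 0.149394) / 0.535797 = 0.319858
d₂ = d₁ − σ√T = 0.319858 − 0.535797 = -0.215939
e^{−rT} = 0.994162
N(d₁) = 0.625462,  N(d₂) = 0.414518
V = S·N(d₁) − K·e^{−rT}·N(d₂) = 93.769248 − 60.438263 = 33.330985 (the quoted price), and the Black–Scholes price is strictly increasing in σ, so σ is unique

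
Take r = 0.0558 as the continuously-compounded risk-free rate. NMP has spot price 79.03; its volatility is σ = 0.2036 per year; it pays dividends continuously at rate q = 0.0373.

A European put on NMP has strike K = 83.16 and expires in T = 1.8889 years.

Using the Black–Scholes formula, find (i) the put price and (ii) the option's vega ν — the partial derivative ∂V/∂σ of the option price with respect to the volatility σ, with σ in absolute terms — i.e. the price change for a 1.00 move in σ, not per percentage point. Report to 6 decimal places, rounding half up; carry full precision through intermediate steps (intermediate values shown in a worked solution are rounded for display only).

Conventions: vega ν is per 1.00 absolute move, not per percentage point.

σ√T = 0.2036·√1.8889 = 0.279822
d₁ = (ln(S/K) + (r−q+σ²/2)T) / (σ√T) = (ln(79.03/83.16) + (0.0558−0.0373+0.2036²/2)·1.8889) / 0.279822 = (-0.050939 + 0.074095) / 0.279822 = 0.082752
d₂ = d₁ − σ√T = 0.082752 − 0.279822 = -0.197070
e^{−rT} = 0.899964
e^{−qT} = 0.931969
N(−d₁) = 0.467024,  N(−d₂) = 0.578114
Put price V = K·e^{−rT}·N(−d₂) − S·e^{−qT}·N(−d₁) = 43.266597 − 34.397964 = 8.868632
φ(d₁) = (1/√(2π))·e^{−d₁²/2} = 0.397579
ν = S·e^{−qT}·φ(d₁)·√T = 40.245829

price = 8.868632
ν = 40.245829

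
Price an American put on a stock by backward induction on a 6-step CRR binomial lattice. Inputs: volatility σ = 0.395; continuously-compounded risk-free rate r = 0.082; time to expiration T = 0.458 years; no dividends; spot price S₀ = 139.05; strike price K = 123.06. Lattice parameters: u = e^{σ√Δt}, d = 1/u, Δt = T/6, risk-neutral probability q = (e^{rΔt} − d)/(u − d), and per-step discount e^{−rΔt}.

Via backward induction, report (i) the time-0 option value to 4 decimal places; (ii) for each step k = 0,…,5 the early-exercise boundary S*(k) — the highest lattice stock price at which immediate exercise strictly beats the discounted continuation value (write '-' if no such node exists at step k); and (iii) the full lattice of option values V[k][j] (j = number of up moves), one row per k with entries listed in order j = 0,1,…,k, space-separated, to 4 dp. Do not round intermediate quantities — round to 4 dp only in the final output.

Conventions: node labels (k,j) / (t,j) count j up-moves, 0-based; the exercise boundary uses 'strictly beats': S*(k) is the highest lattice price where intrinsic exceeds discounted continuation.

price = 6.4291
boundary = - - - - 89.8645 100.2268
tree:
6.4291
10.2310 2.7298
15.7957 4.8267 0.6794
23.4707 8.3630 1.3712 0.0000
33.1955 14.0962 2.7678 0.0000 0.0000
42.4864 22.8332 5.5865 0.0000 0.0000 0.0000
50.8168 33.1955 11.2760 0.0000 0.0000 0.0000 0.0000

Δt=0.07633, u=1.11531, d=0.89661, q=0.50145, disc=e^(-rΔt)=0.99376
k=6 terminal: V=max(K-S,0) → 50.8168 33.1955 11.2760 0.0000 0.0000 0.0000 0.0000
k=5: j=0 S=80.5736 intr=42.4864 cont=41.7185 V=42.4864[EX]; j=1 S=100.2268 intr=22.8332 cont=22.0653 V=22.8332[EX]; j=2 S=124.6738 intr=0.0000 cont=5.5865 V=5.5865[hold]; j=3 S=155.0839 intr=0.0000 cont=0.0000 V=0.0000[hold]; j=4 S=192.9114 intr=0.0000 cont=0.0000 V=0.0000[hold]; j=5 S=239.9658 intr=0.0000 cont=0.0000 V=0.0000[hold]  S*(5)=100.2268
k=4: j=0 S=89.8645 intr=33.1955 cont=32.4276 V=33.1955[EX]; j=1 S=111.7840 intr=11.2760 cont=14.0962 V=14.0962[hold]; j=2 S=139.0500 intr=0.0000 cont=2.7678 V=2.7678[hold]; j=3 S=172.9666 intr=0.0000 cont=0.0000 V=0.0000[hold]; j=4 S=215.1561 intr=0.0000 cont=0.0000 V=0.0000[hold]  S*(4)=89.8645
k=3: j=0 S=100.2268 intr=22.8332 cont=23.4707 V=23.4707[hold]; j=1 S=124.6738 intr=0.0000 cont=8.3630 V=8.3630[hold]; j=2 S=155.0839 intr=0.0000 cont=1.3712 V=1.3712[hold]; j=3 S=192.9114 intr=0.0000 cont=0.0000 V=0.0000[hold]  S*(3)=-
k=2: j=0 S=111.7840 intr=11.2760 cont=15.7957 V=15.7957[hold]; j=1 S=139.0500 intr=0.0000 cont=4.8267 V=4.8267[hold]; j=2 S=172.9666 intr=0.0000 cont=0.6794 V=0.6794[hold]  S*(2)=-
k=1: j=0 S=124.6738 intr=0.0000 cont=10.2310 V=10.2310[hold]; j=1 S=155.0839 intr=0.0000 cont=2.7298 V=2.7298[hold]  S*(1)=-
k=0: j=0 S=139.0500 intr=0.0000 cont=6.4291 V=6.4291[hold]  S*(0)=-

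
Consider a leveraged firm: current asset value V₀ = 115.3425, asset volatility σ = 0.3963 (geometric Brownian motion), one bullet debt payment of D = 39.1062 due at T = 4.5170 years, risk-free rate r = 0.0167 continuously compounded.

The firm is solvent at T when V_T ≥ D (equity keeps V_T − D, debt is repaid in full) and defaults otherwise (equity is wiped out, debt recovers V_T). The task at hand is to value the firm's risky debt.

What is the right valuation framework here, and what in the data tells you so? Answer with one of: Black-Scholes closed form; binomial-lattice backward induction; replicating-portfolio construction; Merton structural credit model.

framework: Merton structural credit model

Key observation: assets follow a GBM and default happens iff V_T < 39.1062; valuing claims on that split (equity as a call, risky debt as the residual) is the structural model's definition.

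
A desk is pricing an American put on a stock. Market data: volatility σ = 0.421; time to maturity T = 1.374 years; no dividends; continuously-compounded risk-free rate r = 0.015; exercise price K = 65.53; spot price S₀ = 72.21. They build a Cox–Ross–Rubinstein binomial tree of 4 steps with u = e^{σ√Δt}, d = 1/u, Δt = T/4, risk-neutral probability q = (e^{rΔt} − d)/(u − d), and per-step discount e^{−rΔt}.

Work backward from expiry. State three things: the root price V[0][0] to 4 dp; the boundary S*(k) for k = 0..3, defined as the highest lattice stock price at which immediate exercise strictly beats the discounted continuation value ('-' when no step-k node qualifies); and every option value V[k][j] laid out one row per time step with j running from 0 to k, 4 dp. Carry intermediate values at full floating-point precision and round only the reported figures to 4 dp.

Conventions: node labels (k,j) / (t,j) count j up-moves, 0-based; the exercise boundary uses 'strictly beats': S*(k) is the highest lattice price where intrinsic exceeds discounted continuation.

Δt=0.34350  u=1.27985  d=0.78134  q=0.44899  discount=0.99486
step 4 (expiry): payoffs max(K−S,0) = 38.6171 21.4462 0.0000 0.0000 0.0000
step 3: (k=3,j=0): S=34.4445, K−S=31.0855, hold=30.7488 ⇒ V=31.0855 exercise | (k=3,j=1): S=56.4206, K−S=9.1094, hold=11.7564 ⇒ V=11.7564 continue | (k=3,j=2): S=92.4180, K−S=0.0000, hold=0.0000 ⇒ V=0.0000 continue | (k=3,j=3): S=151.3823, K−S=0.0000, hold=0.0000 ⇒ V=0.0000 continue  boundary S*=34.4445
step 2: (k=2,j=0): S=44.0838, K−S=21.4462, hold=22.2918 ⇒ V=22.2918 continue | (k=2,j=1): S=72.2100, K−S=0.0000, hold=6.4446 ⇒ V=6.4446 continue | (k=2,j=2): S=118.2812, K−S=0.0000, hold=0.0000 ⇒ V=0.0000 continue  boundary S*=-
step 1: (k=1,j=0): S=56.4206, K−S=9.1094, hold=15.0986 ⇒ V=15.0986 continue | (k=1,j=1): S=92.4180, K−S=0.0000, hold=3.5328 ⇒ V=3.5328 continue  boundary S*=-
step 0: (k=0,j=0): S=72.2100, K−S=0.0000, hold=9.8548 ⇒ V=9.8548 continue  boundary S*=-

price = 9.8548
boundary = - - - 34.4445
tree:
9.8548
15.0986 3.5328
22.2918 6.4446 0.0000
31.0855 11.7564 0.0000 0.0000
38.6171 21.4462 0.0000 0.0000 0.0000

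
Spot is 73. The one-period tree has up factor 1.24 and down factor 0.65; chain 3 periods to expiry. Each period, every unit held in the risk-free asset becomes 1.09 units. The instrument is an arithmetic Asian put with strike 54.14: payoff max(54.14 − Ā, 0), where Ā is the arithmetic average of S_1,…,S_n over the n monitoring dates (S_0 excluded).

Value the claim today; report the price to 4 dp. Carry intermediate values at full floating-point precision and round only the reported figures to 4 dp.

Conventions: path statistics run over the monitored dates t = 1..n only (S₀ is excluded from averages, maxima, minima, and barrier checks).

price = 1.0623

With p* = (R−d)/(u−d) = 0.7458, sum probability × payoff across the paths and divide by R^3.
Enumerate all 2^3 = 8 price paths (U = up ×1.24, D = down ×0.65); each path with k up-moves has probability p*^k·(1−p*)^(3−k).
DDD: Ā=32.7800, payoff=21.3600, prob=0.016433
UDD: Ā=62.5342, payoff=0.0000, prob=0.048204
DUD: Ā=48.1776, payoff=5.9624, prob=0.048204
UUD: Ā=91.9080, payoff=0.0000, prob=0.141397
DDU: Ā=38.8457, payoff=15.2943, prob=0.048204
UDU: Ā=74.1057, payoff=0.0000, prob=0.141397
DUU: Ā=59.7490, payoff=0.0000, prob=0.141397
UUU: Ā=113.9828, payoff=0.0000, prob=0.414765
Price = Σ prob·payoff / R^3 = 1.375658 / 1.295029 = 1.0623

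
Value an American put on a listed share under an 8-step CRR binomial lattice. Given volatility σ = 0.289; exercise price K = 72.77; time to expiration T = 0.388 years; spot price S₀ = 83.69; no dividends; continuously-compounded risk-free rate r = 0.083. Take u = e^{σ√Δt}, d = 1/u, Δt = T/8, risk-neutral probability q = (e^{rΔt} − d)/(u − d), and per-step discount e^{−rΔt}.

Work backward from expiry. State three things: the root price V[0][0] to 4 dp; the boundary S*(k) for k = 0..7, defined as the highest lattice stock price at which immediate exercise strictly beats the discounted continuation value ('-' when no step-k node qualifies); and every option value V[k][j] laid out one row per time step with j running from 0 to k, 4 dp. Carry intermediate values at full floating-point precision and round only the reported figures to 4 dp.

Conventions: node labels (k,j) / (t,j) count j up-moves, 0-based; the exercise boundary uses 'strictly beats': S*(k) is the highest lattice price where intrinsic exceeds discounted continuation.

price = 1.2322
boundary = - - - - - 60.8792 64.8798 60.8792
tree:
1.2322
2.0639 0.4609
3.3740 0.8500 0.0993
5.3522 1.5431 0.2059 0.0000
8.1739 2.7447 0.4269 0.0000 0.0000
11.8908 4.7482 0.8852 0.0000 0.0000 0.0000
15.6448 7.8902 1.8353 0.0000 0.0000 0.0000 0.0000
19.1673 11.8908 3.8054 0.0000 0.0000 0.0000 0.0000 0.0000
22.4726 15.6448 7.8902 0.0000 0.0000 0.0000 0.0000 0.0000 0.0000

Δt=0.04850  u=1.06571  d=0.93834  q=0.51576  discount=0.99598
step 8 (expiry): payoffs max(K−S,0) = 22.4726 15.6448 7.8902 0.0000 0.0000 0.0000 0.0000 0.0000 0.0000
step 7: (k=7,j=0): S=53.6027, K−S=19.1673, hold=18.8749 ⇒ V=19.1673 exercise | (k=7,j=1): S=60.8792, K−S=11.8908, hold=11.5985 ⇒ V=11.8908 exercise | (k=7,j=2): S=69.1434, K−S=3.6266, hold=3.8054 ⇒ V=3.8054 continue | (k=7,j=3): S=78.5295, K−S=0.0000, hold=0.0000 ⇒ V=0.0000 continue | (k=7,j=4): S=89.1897, K−S=0.0000, hold=0.0000 ⇒ V=0.0000 continue | (k=7,j=5): S=101.2970, K−S=0.0000, hold=0.0000 ⇒ V=0.0000 continue | (k=7,j=6): S=115.0478, K−S=0.0000, hold=0.0000 ⇒ V=0.0000 continue | (k=7,j=7): S=130.6653, K−S=0.0000, hold=0.0000 ⇒ V=0.0000 continue  boundary S*=60.8792
step 6: (k=6,j=0): S=57.1252, K−S=15.6448, hold=15.3524 ⇒ V=15.6448 exercise | (k=6,j=1): S=64.8798, K−S=7.8902, hold=7.6896 ⇒ V=7.8902 exercise | (k=6,j=2): S=73.6871, K−S=0.0000, hold=1.8353 ⇒ V=1.8353 continue | (k=6,j=3): S=83.6900, K−S=0.0000, hold=0.0000 ⇒ V=0.0000 continue | (k=6,j=4): S=95.0507, K−S=0.0000, hold=0.0000 ⇒ V=0.0000 continue | (k=6,j=5): S=107.9537, K−S=0.0000, hold=0.0000 ⇒ V=0.0000 continue | (k=6,j=6): S=122.6081, K−S=0.0000, hold=0.0000 ⇒ V=0.0000 continue  boundary S*=64.8798
step 5: (k=5,j=0): S=60.8792, K−S=11.8908, hold=11.5985 ⇒ V=11.8908 exercise | (k=5,j=1): S=69.1434, K−S=3.6266, hold=4.7482 ⇒ V=4.7482 continue | (k=5,j=2): S=78.5295, K−S=0.0000, hold=0.8852 ⇒ V=0.8852 continue | (k=5,j=3): S=89.1897, K−S=0.0000, hold=0.0000 ⇒ V=0.0000 continue | (k=5,j=4): S=101.2970, K−S=0.0000, hold=0.0000 ⇒ V=0.0000 continue | (k=5,j=5): S=115.0478, K−S=0.0000, hold=0.0000 ⇒ V=0.0000 continue  boundary S*=60.8792
step 4: (k=4,j=0): S=64.8798, K−S=7.8902, hold=8.1739 ⇒ V=8.1739 continue | (k=4,j=1): S=73.6871, K−S=0.0000, hold=2.7447 ⇒ V=2.7447 continue | (k=4,j=2): S=83.6900, K−S=0.0000, hold=0.4269 ⇒ V=0.4269 continue | (k=4,j=3): S=95.0507, K−S=0.0000, hold=0.0000 ⇒ V=0.0000 continue | (k=4,j=4): S=107.9537, K−S=0.0000, hold=0.0000 ⇒ V=0.0000 continue  boundary S*=-
step 3: (k=3,j=0): S=69.1434, K−S=3.6266, hold=5.3522 ⇒ V=5.3522 continue | (k=3,j=1): S=78.5295, K−S=0.0000, hold=1.5431 ⇒ V=1.5431 continue | (k=3,j=2): S=89.1897, K−S=0.0000, hold=0.2059 ⇒ V=0.2059 continue | (k=3,j=3): S=101.2970, K−S=0.0000, hold=0.0000 ⇒ V=0.0000 continue  boundary S*=-
step 2: (k=2,j=0): S=73.6871, K−S=0.0000, hold=3.3740 ⇒ V=3.3740 continue | (k=2,j=1): S=83.6900, K−S=0.0000, hold=0.8500 ⇒ V=0.8500 continue | (k=2,j=2): S=95.0507, K−S=0.0000, hold=0.0993 ⇒ V=0.0993 continue  boundary S*=-
step 1: (k=1,j=0): S=78.5295, K−S=0.0000, hold=2.0639 ⇒ V=2.0639 continue | (k=1,j=1): S=89.1897, K−S=0.0000, hold=0.4609 ⇒ V=0.4609 continue  boundary S*=-
step 0: (k=0,j=0): S=83.6900, K−S=0.0000, hold=1.2322 ⇒ V=1.2322 continue  boundary S*=-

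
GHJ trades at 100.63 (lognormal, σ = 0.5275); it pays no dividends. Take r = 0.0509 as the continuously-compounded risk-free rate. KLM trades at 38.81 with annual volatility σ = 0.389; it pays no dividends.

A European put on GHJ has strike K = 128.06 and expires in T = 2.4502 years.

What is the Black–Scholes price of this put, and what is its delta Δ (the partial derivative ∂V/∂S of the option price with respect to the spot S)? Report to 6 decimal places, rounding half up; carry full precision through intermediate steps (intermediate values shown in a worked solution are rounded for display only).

price = 40.745466
Δ = -0.392826

σ√T = 0.5275·√2.4502 = 0.825702
d₁ = (ln(S/K) + (r+σ²/2)T) / (σ√T) = (ln(100.63/128.06) + (0.0509+0.5275²/2)·2.4502) / 0.825702 = (-0.241048 + 0.465607) / 0.825702 = 0.271961
d₂ = d₁ − σ√T = 0.271961 − 0.825702 = -0.553741
e^{−rT} = 0.882748
N(−d₁) = 0.392826,  N(−d₂) = 0.710122
Put price V = K·e^{−rT}·N(−d₂) − S·N(−d₁) = 80.275559 − 39.530093 = 40.745466
Δ = −N(−d₁) = -0.392826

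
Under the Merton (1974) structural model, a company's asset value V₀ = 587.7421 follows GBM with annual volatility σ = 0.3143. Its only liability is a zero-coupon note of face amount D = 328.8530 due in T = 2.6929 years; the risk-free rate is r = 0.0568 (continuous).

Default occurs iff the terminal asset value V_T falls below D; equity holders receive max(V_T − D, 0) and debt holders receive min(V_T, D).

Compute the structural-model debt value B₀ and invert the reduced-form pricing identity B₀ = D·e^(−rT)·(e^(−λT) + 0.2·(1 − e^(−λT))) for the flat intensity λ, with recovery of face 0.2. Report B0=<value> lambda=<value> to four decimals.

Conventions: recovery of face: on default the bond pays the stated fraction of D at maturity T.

Work the structural quantities from V₀ = 587.7421 against face 328.8530:
d₁ = [ln(V₀/D) + (r + σ²/2)T] / (σ√T)
   = [ln(587.7421/328.8530) + (0.0568 + 0.5·0.3143²)·2.6929] / (0.3143·√2.6929)
   = [0.580677 + 0.285965] / 0.515768 = 1.680295
d₂ = d₁ − σ√T = 1.680295 − 0.515768 = 1.164527
N(d₁) = 0.953550,  N(d₂) = 0.877895,  e^(−rT) = 0.858167
E₀ = V₀·N(d₁) − D·e^(−rT)·N(d₂)
   = 587.7421·0.953550 − 328.8530·0.858167·0.877895 = 312.690174
B₀ = V₀ − E₀ = 587.7421 − 312.690174 = 275.051926
e^(−λT) = (B₀·e^(rT)/D − 0.2)/(1 − 0.2) = (275.0519·1.165275/328.8530 − 0.2)/0.8 = 0.96829122
λ = −ln(0.96829122)/2.6929 = 0.011966

B0=275.0519 lambda=0.0120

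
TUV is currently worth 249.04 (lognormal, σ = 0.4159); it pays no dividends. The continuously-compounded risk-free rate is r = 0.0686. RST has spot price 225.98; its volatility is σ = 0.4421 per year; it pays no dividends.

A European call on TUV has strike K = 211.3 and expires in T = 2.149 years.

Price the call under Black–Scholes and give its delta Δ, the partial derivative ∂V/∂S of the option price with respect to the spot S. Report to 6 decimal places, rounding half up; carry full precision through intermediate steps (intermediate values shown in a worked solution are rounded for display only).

price = 91.356050
Δ = 0.792802

σ√T = 0.4159·√2.149 = 0.609687
d₁ = (ln(S/K) + (r+σ²/2)T) / (σ√T) = (ln(249.04/211.3) + (0.0686+0.4159²/2)·2.149) / 0.609687 = (0.164335 + 0.333281) / 0.609687 = 0.816181
d₂ = d₁ − σ√T = 0.816181 − 0.609687 = 0.206494
e^{−rT} = 0.862930
N(d₁) = 0.792802,  N(d₂) = 0.581797
Call price V = S·N(d₁) − K·e^{−rT}·N(d₂) = 197.439347 − 106.083296 = 91.356050
Δ = N(d₁) = 0.792802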